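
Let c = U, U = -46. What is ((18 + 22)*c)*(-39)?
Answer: 71760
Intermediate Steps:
c = -46
((18 + 22)*c)*(-39) = ((18 + 22)*(-46))*(-39) = (40*(-46))*(-39) = -1840*(-39) = 71760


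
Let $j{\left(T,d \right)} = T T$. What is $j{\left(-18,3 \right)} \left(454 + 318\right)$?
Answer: $250128$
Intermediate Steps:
$j{\left(T,d \right)} = T^{2}$
$j{\left(-18,3 \right)} \left(454 + 318\right) = \left(-18\right)^{2} \left(454 + 318\right) = 324 \cdot 772 = 250128$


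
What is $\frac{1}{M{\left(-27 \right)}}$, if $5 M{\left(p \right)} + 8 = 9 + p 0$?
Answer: $5$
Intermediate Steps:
$M{\left(p \right)} = \frac{1}{5}$ ($M{\left(p \right)} = - \frac{8}{5} + \frac{9 + p 0}{5} = - \frac{8}{5} + \frac{9 + 0}{5} = - \frac{8}{5} + \frac{1}{5} \cdot 9 = - \frac{8}{5} + \frac{9}{5} = \frac{1}{5}$)
$\frac{1}{M{\left(-27 \right)}} = \frac{1}{\frac{1}{5}} = 5$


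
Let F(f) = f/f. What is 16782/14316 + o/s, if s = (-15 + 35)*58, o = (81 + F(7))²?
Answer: 1205499/172985 ≈ 6.9688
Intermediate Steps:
F(f) = 1
o = 6724 (o = (81 + 1)² = 82² = 6724)
s = 1160 (s = 20*58 = 1160)
16782/14316 + o/s = 16782/14316 + 6724/1160 = 16782*(1/14316) + 6724*(1/1160) = 2797/2386 + 1681/290 = 1205499/172985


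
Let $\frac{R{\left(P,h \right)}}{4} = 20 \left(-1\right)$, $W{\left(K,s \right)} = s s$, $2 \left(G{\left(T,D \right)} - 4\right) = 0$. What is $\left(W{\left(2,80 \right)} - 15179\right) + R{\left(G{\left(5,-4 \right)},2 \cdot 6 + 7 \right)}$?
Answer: $-8859$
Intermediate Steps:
$G{\left(T,D \right)} = 4$ ($G{\left(T,D \right)} = 4 + \frac{1}{2} \cdot 0 = 4 + 0 = 4$)
$W{\left(K,s \right)} = s^{2}$
$R{\left(P,h \right)} = -80$ ($R{\left(P,h \right)} = 4 \cdot 20 \left(-1\right) = 4 \left(-20\right) = -80$)
$\left(W{\left(2,80 \right)} - 15179\right) + R{\left(G{\left(5,-4 \right)},2 \cdot 6 + 7 \right)} = \left(80^{2} - 15179\right) - 80 = \left(6400 - 15179\right) - 80 = -8779 - 80 = -8859$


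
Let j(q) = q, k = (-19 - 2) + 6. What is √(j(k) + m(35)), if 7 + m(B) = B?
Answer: √13 ≈ 3.6056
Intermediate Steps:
k = -15 (k = -21 + 6 = -15)
m(B) = -7 + B
√(j(k) + m(35)) = √(-15 + (-7 + 35)) = √(-15 + 28) = √13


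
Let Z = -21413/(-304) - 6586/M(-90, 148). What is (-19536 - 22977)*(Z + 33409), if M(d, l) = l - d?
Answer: -2707744840593/1904 ≈ -1.4221e+9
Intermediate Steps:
Z = 81425/1904 (Z = -21413/(-304) - 6586/(148 - 1*(-90)) = -21413*(-1/304) - 6586/(148 + 90) = 1127/16 - 6586/238 = 1127/16 - 6586*1/238 = 1127/16 - 3293/119 = 81425/1904 ≈ 42.765)
(-19536 - 22977)*(Z + 33409) = (-19536 - 22977)*(81425/1904 + 33409) = -42513*63692161/1904 = -2707744840593/1904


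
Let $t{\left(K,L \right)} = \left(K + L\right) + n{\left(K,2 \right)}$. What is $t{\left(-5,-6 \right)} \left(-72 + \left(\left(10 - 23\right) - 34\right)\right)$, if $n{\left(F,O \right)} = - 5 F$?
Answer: $-1666$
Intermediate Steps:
$t{\left(K,L \right)} = L - 4 K$ ($t{\left(K,L \right)} = \left(K + L\right) - 5 K = L - 4 K$)
$t{\left(-5,-6 \right)} \left(-72 + \left(\left(10 - 23\right) - 34\right)\right) = \left(-6 - -20\right) \left(-72 + \left(\left(10 - 23\right) - 34\right)\right) = \left(-6 + 20\right) \left(-72 - 47\right) = 14 \left(-72 - 47\right) = 14 \left(-119\right) = -1666$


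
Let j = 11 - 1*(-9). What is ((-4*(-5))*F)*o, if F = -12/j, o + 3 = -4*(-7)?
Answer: -300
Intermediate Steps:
j = 20 (j = 11 + 9 = 20)
o = 25 (o = -3 - 4*(-7) = -3 + 28 = 25)
F = -⅗ (F = -12/20 = -12*1/20 = -⅗ ≈ -0.60000)
((-4*(-5))*F)*o = (-4*(-5)*(-⅗))*25 = (20*(-⅗))*25 = -12*25 = -300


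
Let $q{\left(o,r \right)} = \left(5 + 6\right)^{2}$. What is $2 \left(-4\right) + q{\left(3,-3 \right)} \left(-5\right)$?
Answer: $-613$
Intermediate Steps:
$q{\left(o,r \right)} = 121$ ($q{\left(o,r \right)} = 11^{2} = 121$)
$2 \left(-4\right) + q{\left(3,-3 \right)} \left(-5\right) = 2 \left(-4\right) + 121 \left(-5\right) = -8 - 605 = -613$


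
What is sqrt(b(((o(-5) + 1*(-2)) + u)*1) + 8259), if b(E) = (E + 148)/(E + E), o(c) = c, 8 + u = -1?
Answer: sqrt(132078)/4 ≈ 90.856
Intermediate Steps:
u = -9 (u = -8 - 1 = -9)
b(E) = (148 + E)/(2*E) (b(E) = (148 + E)/((2*E)) = (148 + E)*(1/(2*E)) = (148 + E)/(2*E))
sqrt(b(((o(-5) + 1*(-2)) + u)*1) + 8259) = sqrt((148 + ((-5 + 1*(-2)) - 9)*1)/(2*((((-5 + 1*(-2)) - 9)*1))) + 8259) = sqrt((148 + ((-5 - 2) - 9)*1)/(2*((((-5 - 2) - 9)*1))) + 8259) = sqrt((148 + (-7 - 9)*1)/(2*(((-7 - 9)*1))) + 8259) = sqrt((148 - 16*1)/(2*((-16*1))) + 8259) = sqrt((1/2)*(148 - 16)/(-16) + 8259) = sqrt((1/2)*(-1/16)*132 + 8259) = sqrt(-33/8 + 8259) = sqrt(66039/8) = sqrt(132078)/4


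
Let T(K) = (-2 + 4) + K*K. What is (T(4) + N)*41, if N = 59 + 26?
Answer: 4223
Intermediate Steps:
N = 85
T(K) = 2 + K²
(T(4) + N)*41 = ((2 + 4²) + 85)*41 = ((2 + 16) + 85)*41 = (18 + 85)*41 = 103*41 = 4223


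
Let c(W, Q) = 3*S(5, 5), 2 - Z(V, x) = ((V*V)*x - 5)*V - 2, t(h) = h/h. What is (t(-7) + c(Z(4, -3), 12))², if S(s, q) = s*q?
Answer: 5776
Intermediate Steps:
t(h) = 1
S(s, q) = q*s
Z(V, x) = 4 - V*(-5 + x*V²) (Z(V, x) = 2 - (((V*V)*x - 5)*V - 2) = 2 - ((V²*x - 5)*V - 2) = 2 - ((x*V² - 5)*V - 2) = 2 - ((-5 + x*V²)*V - 2) = 2 - (V*(-5 + x*V²) - 2) = 2 - (-2 + V*(-5 + x*V²)) = 2 + (2 - V*(-5 + x*V²)) = 4 - V*(-5 + x*V²))
c(W, Q) = 75 (c(W, Q) = 3*(5*5) = 3*25 = 75)
(t(-7) + c(Z(4, -3), 12))² = (1 + 75)² = 76² = 5776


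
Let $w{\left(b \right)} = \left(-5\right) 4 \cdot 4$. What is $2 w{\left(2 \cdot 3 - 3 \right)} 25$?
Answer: $-4000$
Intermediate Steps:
$w{\left(b \right)} = -80$ ($w{\left(b \right)} = \left(-20\right) 4 = -80$)
$2 w{\left(2 \cdot 3 - 3 \right)} 25 = 2 \left(-80\right) 25 = \left(-160\right) 25 = -4000$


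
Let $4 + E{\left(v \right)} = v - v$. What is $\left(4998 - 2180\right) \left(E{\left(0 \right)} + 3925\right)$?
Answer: $11049378$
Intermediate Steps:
$E{\left(v \right)} = -4$ ($E{\left(v \right)} = -4 + \left(v - v\right) = -4 + 0 = -4$)
$\left(4998 - 2180\right) \left(E{\left(0 \right)} + 3925\right) = \left(4998 - 2180\right) \left(-4 + 3925\right) = 2818 \cdot 3921 = 11049378$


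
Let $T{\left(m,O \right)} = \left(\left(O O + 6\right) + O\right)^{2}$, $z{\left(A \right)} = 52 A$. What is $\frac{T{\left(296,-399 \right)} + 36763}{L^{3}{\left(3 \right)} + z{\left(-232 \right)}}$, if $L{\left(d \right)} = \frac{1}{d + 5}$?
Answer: $- \frac{12912649025024}{6176767} \approx -2.0905 \cdot 10^{6}$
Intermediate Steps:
$L{\left(d \right)} = \frac{1}{5 + d}$
$T{\left(m,O \right)} = \left(6 + O + O^{2}\right)^{2}$ ($T{\left(m,O \right)} = \left(\left(O^{2} + 6\right) + O\right)^{2} = \left(\left(6 + O^{2}\right) + O\right)^{2} = \left(6 + O + O^{2}\right)^{2}$)
$\frac{T{\left(296,-399 \right)} + 36763}{L^{3}{\left(3 \right)} + z{\left(-232 \right)}} = \frac{\left(6 - 399 + \left(-399\right)^{2}\right)^{2} + 36763}{\left(\frac{1}{5 + 3}\right)^{3} + 52 \left(-232\right)} = \frac{\left(6 - 399 + 159201\right)^{2} + 36763}{\left(\frac{1}{8}\right)^{3} - 12064} = \frac{158808^{2} + 36763}{\left(\frac{1}{8}\right)^{3} - 12064} = \frac{25219980864 + 36763}{\frac{1}{512} - 12064} = \frac{25220017627}{- \frac{6176767}{512}} = 25220017627 \left(- \frac{512}{6176767}\right) = - \frac{12912649025024}{6176767}$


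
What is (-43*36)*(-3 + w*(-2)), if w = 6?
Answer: 23220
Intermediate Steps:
(-43*36)*(-3 + w*(-2)) = (-43*36)*(-3 + 6*(-2)) = -1548*(-3 - 12) = -1548*(-15) = 23220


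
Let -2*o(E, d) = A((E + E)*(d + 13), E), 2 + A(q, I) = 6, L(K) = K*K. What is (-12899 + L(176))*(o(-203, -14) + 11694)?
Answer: 211356284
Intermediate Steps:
L(K) = K²
A(q, I) = 4 (A(q, I) = -2 + 6 = 4)
o(E, d) = -2 (o(E, d) = -½*4 = -2)
(-12899 + L(176))*(o(-203, -14) + 11694) = (-12899 + 176²)*(-2 + 11694) = (-12899 + 30976)*11692 = 18077*11692 = 211356284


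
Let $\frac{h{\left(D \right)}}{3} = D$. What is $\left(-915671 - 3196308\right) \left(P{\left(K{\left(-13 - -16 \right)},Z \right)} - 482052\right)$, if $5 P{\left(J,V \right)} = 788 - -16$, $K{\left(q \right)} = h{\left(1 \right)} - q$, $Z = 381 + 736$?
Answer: $\frac{9907632473424}{5} \approx 1.9815 \cdot 10^{12}$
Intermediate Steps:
$h{\left(D \right)} = 3 D$
$Z = 1117$
$K{\left(q \right)} = 3 - q$ ($K{\left(q \right)} = 3 \cdot 1 - q = 3 - q$)
$P{\left(J,V \right)} = \frac{804}{5}$ ($P{\left(J,V \right)} = \frac{788 - -16}{5} = \frac{788 + 16}{5} = \frac{1}{5} \cdot 804 = \frac{804}{5}$)
$\left(-915671 - 3196308\right) \left(P{\left(K{\left(-13 - -16 \right)},Z \right)} - 482052\right) = \left(-915671 - 3196308\right) \left(\frac{804}{5} - 482052\right) = \left(-4111979\right) \left(- \frac{2409456}{5}\right) = \frac{9907632473424}{5}$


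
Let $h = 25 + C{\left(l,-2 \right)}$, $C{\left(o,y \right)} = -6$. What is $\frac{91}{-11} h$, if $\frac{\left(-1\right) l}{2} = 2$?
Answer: $- \frac{1729}{11} \approx -157.18$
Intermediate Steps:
$l = -4$ ($l = \left(-2\right) 2 = -4$)
$h = 19$ ($h = 25 - 6 = 19$)
$\frac{91}{-11} h = \frac{91}{-11} \cdot 19 = 91 \left(- \frac{1}{11}\right) 19 = \left(- \frac{91}{11}\right) 19 = - \frac{1729}{11}$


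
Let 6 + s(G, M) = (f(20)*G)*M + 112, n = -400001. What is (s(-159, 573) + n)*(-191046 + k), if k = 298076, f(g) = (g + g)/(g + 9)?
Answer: -1631269382050/29 ≈ -5.6251e+10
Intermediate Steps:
f(g) = 2*g/(9 + g) (f(g) = (2*g)/(9 + g) = 2*g/(9 + g))
s(G, M) = 106 + 40*G*M/29 (s(G, M) = -6 + (((2*20/(9 + 20))*G)*M + 112) = -6 + (((2*20/29)*G)*M + 112) = -6 + (((2*20*(1/29))*G)*M + 112) = -6 + ((40*G/29)*M + 112) = -6 + (40*G*M/29 + 112) = -6 + (112 + 40*G*M/29) = 106 + 40*G*M/29)
(s(-159, 573) + n)*(-191046 + k) = ((106 + (40/29)*(-159)*573) - 400001)*(-191046 + 298076) = ((106 - 3644280/29) - 400001)*107030 = (-3641206/29 - 400001)*107030 = -15241235/29*107030 = -1631269382050/29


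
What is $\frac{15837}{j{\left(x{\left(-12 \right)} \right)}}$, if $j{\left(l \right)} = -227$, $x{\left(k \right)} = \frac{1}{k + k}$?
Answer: $- \frac{15837}{227} \approx -69.766$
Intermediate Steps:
$x{\left(k \right)} = \frac{1}{2 k}$
$\frac{15837}{j{\left(x{\left(-12 \right)} \right)}} = \frac{15837}{-227} = 15837 \left(- \frac{1}{227}\right) = - \frac{15837}{227}$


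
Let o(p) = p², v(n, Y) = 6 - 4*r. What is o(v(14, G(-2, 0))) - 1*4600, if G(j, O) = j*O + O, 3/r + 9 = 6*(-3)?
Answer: -369236/81 ≈ -4558.5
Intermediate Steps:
r = -⅑ (r = 3/(-9 + 6*(-3)) = 3/(-9 - 18) = 3/(-27) = 3*(-1/27) = -⅑ ≈ -0.11111)
G(j, O) = O + O*j (G(j, O) = O*j + O = O + O*j)
v(n, Y) = 58/9 (v(n, Y) = 6 - 4*(-⅑) = 6 + 4/9 = 58/9)
o(v(14, G(-2, 0))) - 1*4600 = (58/9)² - 1*4600 = 3364/81 - 4600 = -369236/81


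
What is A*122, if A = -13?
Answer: -1586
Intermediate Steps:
A*122 = -13*122 = -1586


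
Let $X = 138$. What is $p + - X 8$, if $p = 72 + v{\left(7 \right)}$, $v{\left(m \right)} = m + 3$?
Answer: $-1022$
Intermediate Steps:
$v{\left(m \right)} = 3 + m$
$p = 82$ ($p = 72 + \left(3 + 7\right) = 72 + 10 = 82$)
$p + - X 8 = 82 + \left(-1\right) 138 \cdot 8 = 82 - 1104 = -1022$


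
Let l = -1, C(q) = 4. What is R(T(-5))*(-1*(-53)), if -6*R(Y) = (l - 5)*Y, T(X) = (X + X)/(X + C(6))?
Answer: 530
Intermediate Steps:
T(X) = 2*X/(4 + X) (T(X) = (X + X)/(X + 4) = (2*X)/(4 + X) = 2*X/(4 + X))
R(Y) = Y (R(Y) = -(-1 - 5)*Y/6 = -(-1)*Y = Y)
R(T(-5))*(-1*(-53)) = (2*(-5)/(4 - 5))*(-1*(-53)) = (2*(-5)/(-1))*53 = (2*(-5)*(-1))*53 = 10*53 = 530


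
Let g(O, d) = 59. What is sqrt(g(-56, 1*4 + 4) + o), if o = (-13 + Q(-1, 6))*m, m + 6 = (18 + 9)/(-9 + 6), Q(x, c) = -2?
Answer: 2*sqrt(71) ≈ 16.852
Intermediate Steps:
m = -15 (m = -6 + (18 + 9)/(-9 + 6) = -6 + 27/(-3) = -6 + 27*(-1/3) = -6 - 9 = -15)
o = 225 (o = (-13 - 2)*(-15) = -15*(-15) = 225)
sqrt(g(-56, 1*4 + 4) + o) = sqrt(59 + 225) = sqrt(284) = 2*sqrt(71)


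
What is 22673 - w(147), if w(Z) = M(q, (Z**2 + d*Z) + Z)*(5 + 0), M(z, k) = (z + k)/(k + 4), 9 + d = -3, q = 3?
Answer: 453269333/19996 ≈ 22668.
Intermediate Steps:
d = -12 (d = -9 - 3 = -12)
M(z, k) = (k + z)/(4 + k)
w(Z) = 5*(3 + Z**2 - 11*Z)/(4 + Z**2 - 11*Z) (w(Z) = ((((Z**2 - 12*Z) + Z) + 3)/(4 + ((Z**2 - 12*Z) + Z)))*(5 + 0) = (((Z**2 - 11*Z) + 3)/(4 + (Z**2 - 11*Z)))*5 = ((3 + Z**2 - 11*Z)/(4 + Z**2 - 11*Z))*5 = 5*(3 + Z**2 - 11*Z)/(4 + Z**2 - 11*Z))
22673 - w(147) = 22673 - 5*(3 + 147*(-11 + 147))/(4 + 147*(-11 + 147)) = 22673 - 5*(3 + 147*136)/(4 + 147*136) = 22673 - 5*(3 + 19992)/(4 + 19992) = 22673 - 5*19995/19996 = 22673 - 1*99975/19996 = 22673 - 99975/19996 = 453269333/19996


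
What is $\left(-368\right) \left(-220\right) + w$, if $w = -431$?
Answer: $80529$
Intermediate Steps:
$\left(-368\right) \left(-220\right) + w = \left(-368\right) \left(-220\right) - 431 = 80960 - 431 = 80529$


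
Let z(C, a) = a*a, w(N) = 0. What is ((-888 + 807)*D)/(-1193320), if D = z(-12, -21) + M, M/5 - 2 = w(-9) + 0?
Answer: 36531/1193320 ≈ 0.030613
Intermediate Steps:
z(C, a) = a²
M = 10 (M = 10 + 5*(0 + 0) = 10 + 5*0 = 10 + 0 = 10)
D = 451 (D = (-21)² + 10 = 441 + 10 = 451)
((-888 + 807)*D)/(-1193320) = ((-888 + 807)*451)/(-1193320) = -81*451*(-1/1193320) = -36531*(-1/1193320) = 36531/1193320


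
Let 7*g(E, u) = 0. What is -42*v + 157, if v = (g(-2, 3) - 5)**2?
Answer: -893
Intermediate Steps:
g(E, u) = 0 (g(E, u) = (1/7)*0 = 0)
v = 25 (v = (0 - 5)**2 = (-5)**2 = 25)
-42*v + 157 = -42*25 + 157 = -1050 + 157 = -893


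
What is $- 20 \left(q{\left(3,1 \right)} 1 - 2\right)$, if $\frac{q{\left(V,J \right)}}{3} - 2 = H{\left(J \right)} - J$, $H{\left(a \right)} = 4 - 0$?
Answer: $-260$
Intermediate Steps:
$H{\left(a \right)} = 4$ ($H{\left(a \right)} = 4 + 0 = 4$)
$q{\left(V,J \right)} = 18 - 3 J$ ($q{\left(V,J \right)} = 6 + 3 \left(4 - J\right) = 6 - \left(-12 + 3 J\right) = 18 - 3 J$)
$- 20 \left(q{\left(3,1 \right)} 1 - 2\right) = - 20 \left(\left(18 - 3\right) 1 - 2\right) = - 20 \left(15 \cdot 1 - 2\right) = - 20 \left(15 - 2\right) = \left(-20\right) 13 = -260$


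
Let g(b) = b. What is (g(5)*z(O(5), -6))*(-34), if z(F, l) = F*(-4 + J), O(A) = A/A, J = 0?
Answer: 680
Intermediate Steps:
O(A) = 1
z(F, l) = -4*F (z(F, l) = F*(-4 + 0) = F*(-4) = -4*F)
(g(5)*z(O(5), -6))*(-34) = (5*(-4*1))*(-34) = (5*(-4))*(-34) = -20*(-34) = 680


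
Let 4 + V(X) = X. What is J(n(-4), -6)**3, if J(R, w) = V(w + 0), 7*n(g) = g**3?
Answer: -1000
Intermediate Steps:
V(X) = -4 + X
n(g) = g**3/7
J(R, w) = -4 + w (J(R, w) = -4 + (w + 0) = -4 + w)
J(n(-4), -6)**3 = (-4 - 6)**3 = (-10)**3 = -1000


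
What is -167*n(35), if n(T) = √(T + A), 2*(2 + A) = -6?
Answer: -167*√30 ≈ -914.70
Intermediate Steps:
A = -5 (A = -2 + (½)*(-6) = -2 - 3 = -5)
n(T) = √(-5 + T) (n(T) = √(T - 5) = √(-5 + T))
-167*n(35) = -167*√(-5 + 35) = -167*√30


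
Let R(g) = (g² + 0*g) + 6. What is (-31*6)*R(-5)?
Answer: -5766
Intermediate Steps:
R(g) = 6 + g² (R(g) = (g² + 0) + 6 = g² + 6 = 6 + g²)
(-31*6)*R(-5) = (-31*6)*(6 + (-5)²) = -186*(6 + 25) = -186*31 = -5766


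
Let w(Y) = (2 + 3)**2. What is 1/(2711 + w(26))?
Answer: 1/2736 ≈ 0.00036550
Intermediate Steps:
w(Y) = 25 (w(Y) = 5**2 = 25)
1/(2711 + w(26)) = 1/(2711 + 25) = 1/2736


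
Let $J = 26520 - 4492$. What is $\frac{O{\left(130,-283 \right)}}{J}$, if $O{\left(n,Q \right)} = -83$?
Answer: $- \frac{83}{22028} \approx -0.0037679$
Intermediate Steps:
$J = 22028$
$\frac{O{\left(130,-283 \right)}}{J} = - \frac{83}{22028}$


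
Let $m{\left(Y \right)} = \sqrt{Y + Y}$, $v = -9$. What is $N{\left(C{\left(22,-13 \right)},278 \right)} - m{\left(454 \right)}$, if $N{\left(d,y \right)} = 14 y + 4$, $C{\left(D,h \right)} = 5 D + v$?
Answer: $3896 - 2 \sqrt{227} \approx 3865.9$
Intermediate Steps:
$C{\left(D,h \right)} = -9 + 5 D$ ($C{\left(D,h \right)} = 5 D - 9 = -9 + 5 D$)
$m{\left(Y \right)} = \sqrt{2} \sqrt{Y}$ ($m{\left(Y \right)} = \sqrt{2 Y} = \sqrt{2} \sqrt{Y}$)
$N{\left(d,y \right)} = 4 + 14 y$
$N{\left(C{\left(22,-13 \right)},278 \right)} - m{\left(454 \right)} = \left(4 + 14 \cdot 278\right) - \sqrt{2} \sqrt{454} = \left(4 + 3892\right) - 2 \sqrt{227} = 3896 - 2 \sqrt{227}$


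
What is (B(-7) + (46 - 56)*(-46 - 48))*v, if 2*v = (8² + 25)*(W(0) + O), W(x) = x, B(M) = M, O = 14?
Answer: 581259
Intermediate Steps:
v = 623 (v = ((8² + 25)*(0 + 14))/2 = ((64 + 25)*14)/2 = (89*14)/2 = (½)*1246 = 623)
(B(-7) + (46 - 56)*(-46 - 48))*v = (-7 + (46 - 56)*(-46 - 48))*623 = (-7 - 10*(-94))*623 = (-7 + 940)*623 = 933*623 = 581259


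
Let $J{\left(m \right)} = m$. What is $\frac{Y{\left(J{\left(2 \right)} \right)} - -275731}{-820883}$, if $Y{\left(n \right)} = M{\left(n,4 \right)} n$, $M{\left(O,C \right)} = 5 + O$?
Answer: $- \frac{275745}{820883} \approx -0.33591$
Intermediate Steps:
$Y{\left(n \right)} = n \left(5 + n\right)$ ($Y{\left(n \right)} = \left(5 + n\right) n = n \left(5 + n\right)$)
$\frac{Y{\left(J{\left(2 \right)} \right)} - -275731}{-820883} = \frac{2 \left(5 + 2\right) - -275731}{-820883} = \left(2 \cdot 7 + 275731\right) \left(- \frac{1}{820883}\right) = \left(14 + 275731\right) \left(- \frac{1}{820883}\right) = 275745 \left(- \frac{1}{820883}\right) = - \frac{275745}{820883}$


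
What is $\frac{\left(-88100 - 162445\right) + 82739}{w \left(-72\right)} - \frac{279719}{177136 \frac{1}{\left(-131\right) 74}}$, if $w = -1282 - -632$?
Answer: $\frac{991195059853}{64765350} \approx 15304.0$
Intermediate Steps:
$w = -650$ ($w = -1282 + 632 = -650$)
$\frac{\left(-88100 - 162445\right) + 82739}{w \left(-72\right)} - \frac{279719}{177136 \frac{1}{\left(-131\right) 74}} = \frac{\left(-88100 - 162445\right) + 82739}{\left(-650\right) \left(-72\right)} - \frac{279719}{177136 \frac{1}{\left(-131\right) 74}} = \frac{-250545 + 82739}{46800} - \frac{279719}{177136 \frac{1}{-9694}} = \left(-167806\right) \frac{1}{46800} - \frac{279719}{177136 \left(- \frac{1}{9694}\right)} = - \frac{83903}{23400} - \frac{279719}{- \frac{88568}{4847}} = - \frac{83903}{23400} - - \frac{1355797993}{88568} = - \frac{83903}{23400} + \frac{1355797993}{88568} = \frac{991195059853}{64765350}$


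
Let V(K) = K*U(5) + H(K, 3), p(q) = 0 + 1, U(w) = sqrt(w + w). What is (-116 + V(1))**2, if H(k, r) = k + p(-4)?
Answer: (114 - sqrt(10))**2 ≈ 12285.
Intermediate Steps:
U(w) = sqrt(2)*sqrt(w) (U(w) = sqrt(2*w) = sqrt(2)*sqrt(w))
p(q) = 1
H(k, r) = 1 + k (H(k, r) = k + 1 = 1 + k)
V(K) = 1 + K + K*sqrt(10) (V(K) = K*(sqrt(2)*sqrt(5)) + (1 + K) = K*sqrt(10) + (1 + K) = 1 + K + K*sqrt(10))
(-116 + V(1))**2 = (-116 + (1 + 1 + 1*sqrt(10)))**2 = (-116 + (1 + 1 + sqrt(10)))**2 = (-116 + (2 + sqrt(10)))**2 = (-114 + sqrt(10))**2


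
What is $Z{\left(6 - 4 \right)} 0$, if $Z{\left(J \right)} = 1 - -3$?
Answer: $0$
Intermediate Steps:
$Z{\left(J \right)} = 4$ ($Z{\left(J \right)} = 1 + 3 = 4$)
$Z{\left(6 - 4 \right)} 0 = 4 \cdot 0 = 0$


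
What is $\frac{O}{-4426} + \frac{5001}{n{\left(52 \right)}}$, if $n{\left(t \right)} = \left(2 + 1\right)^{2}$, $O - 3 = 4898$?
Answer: $\frac{7363439}{13278} \approx 554.56$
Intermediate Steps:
$O = 4901$ ($O = 3 + 4898 = 4901$)
$n{\left(t \right)} = 9$ ($n{\left(t \right)} = 3^{2} = 9$)
$\frac{O}{-4426} + \frac{5001}{n{\left(52 \right)}} = \frac{4901}{-4426} + \frac{5001}{9} = 4901 \left(- \frac{1}{4426}\right) + 5001 \cdot \frac{1}{9} = - \frac{4901}{4426} + \frac{1667}{3} = \frac{7363439}{13278}$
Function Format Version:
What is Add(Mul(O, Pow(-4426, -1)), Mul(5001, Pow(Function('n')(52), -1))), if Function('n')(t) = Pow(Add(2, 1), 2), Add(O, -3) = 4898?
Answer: Rational(7363439, 13278) ≈ 554.56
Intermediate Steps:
O = 4901 (O = Add(3, 4898) = 4901)
Function('n')(t) = 9 (Function('n')(t) = Pow(3, 2) = 9)
Add(Mul(O, Pow(-4426, -1)), Mul(5001, Pow(Function('n')(52), -1))) = Add(Mul(4901, Pow(-4426, -1)), Mul(5001, Pow(9, -1))) = Add(Mul(4901, Rational(-1, 4426)), Mul(5001, Rational(1, 9))) = Add(Rational(-4901, 4426), Rational(1667, 3)) = Rational(7363439, 13278)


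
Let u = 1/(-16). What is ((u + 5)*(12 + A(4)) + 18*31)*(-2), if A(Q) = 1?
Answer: -9955/8 ≈ -1244.4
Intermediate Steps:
u = -1/16 ≈ -0.062500
((u + 5)*(12 + A(4)) + 18*31)*(-2) = ((-1/16 + 5)*(12 + 1) + 18*31)*(-2) = ((79/16)*13 + 558)*(-2) = (1027/16 + 558)*(-2) = (9955/16)*(-2) = -9955/8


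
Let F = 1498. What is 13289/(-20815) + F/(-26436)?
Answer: -191244437/275132670 ≈ -0.69510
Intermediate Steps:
13289/(-20815) + F/(-26436) = 13289/(-20815) + 1498/(-26436) = 13289*(-1/20815) + 1498*(-1/26436) = -13289/20815 - 749/13218 = -191244437/275132670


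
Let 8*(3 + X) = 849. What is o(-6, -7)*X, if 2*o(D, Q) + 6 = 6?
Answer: 0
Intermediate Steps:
X = 825/8 (X = -3 + (⅛)*849 = -3 + 849/8 = 825/8 ≈ 103.13)
o(D, Q) = 0 (o(D, Q) = -3 + (½)*6 = -3 + 3 = 0)
o(-6, -7)*X = 0*(825/8) = 0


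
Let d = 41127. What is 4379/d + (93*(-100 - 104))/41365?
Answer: -599124109/1701218355 ≈ -0.35217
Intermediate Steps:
4379/d + (93*(-100 - 104))/41365 = 4379/41127 + (93*(-100 - 104))/41365 = 4379*(1/41127) + (93*(-204))*(1/41365) = 4379/41127 - 18972*1/41365 = 4379/41127 - 18972/41365 = -599124109/1701218355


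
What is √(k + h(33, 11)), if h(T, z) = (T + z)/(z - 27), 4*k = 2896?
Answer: √2885/2 ≈ 26.856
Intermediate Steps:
k = 724 (k = (¼)*2896 = 724)
h(T, z) = (T + z)/(-27 + z)
√(k + h(33, 11)) = √(724 + (33 + 11)/(-27 + 11)) = √(724 + 44/(-16)) = √(724 - 1/16*44) = √(724 - 11/4) = √(2885/4) = √2885/2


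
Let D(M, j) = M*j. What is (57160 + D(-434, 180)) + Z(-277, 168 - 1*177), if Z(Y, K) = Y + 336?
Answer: -20901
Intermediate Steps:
Z(Y, K) = 336 + Y
(57160 + D(-434, 180)) + Z(-277, 168 - 1*177) = (57160 - 434*180) + (336 - 277) = (57160 - 78120) + 59 = -20960 + 59 = -20901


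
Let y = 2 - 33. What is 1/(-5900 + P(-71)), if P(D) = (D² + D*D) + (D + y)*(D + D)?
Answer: 1/18666 ≈ 5.3573e-5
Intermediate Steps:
y = -31
P(D) = 2*D² + 2*D*(-31 + D) (P(D) = (D² + D*D) + (D - 31)*(D + D) = (D² + D²) + (-31 + D)*(2*D) = 2*D² + 2*D*(-31 + D))
1/(-5900 + P(-71)) = 1/(-5900 + 2*(-71)*(-31 + 2*(-71))) = 1/(-5900 + 2*(-71)*(-31 - 142)) = 1/(-5900 + 2*(-71)*(-173)) = 1/(-5900 + 24566) = 1/18666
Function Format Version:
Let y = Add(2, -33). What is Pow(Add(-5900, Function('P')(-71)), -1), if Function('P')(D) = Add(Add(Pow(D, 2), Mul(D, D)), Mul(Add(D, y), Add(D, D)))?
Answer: Rational(1, 18666) ≈ 5.3573e-5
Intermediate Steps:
y = -31
Function('P')(D) = Add(Mul(2, Pow(D, 2)), Mul(2, D, Add(-31, D))) (Function('P')(D) = Add(Add(Pow(D, 2), Mul(D, D)), Mul(Add(D, -31), Add(D, D))) = Add(Add(Pow(D, 2), Pow(D, 2)), Mul(Add(-31, D), Mul(2, D))) = Add(Mul(2, Pow(D, 2)), Mul(2, D, Add(-31, D))))
Pow(Add(-5900, Function('P')(-71)), -1) = Pow(Add(-5900, Mul(2, -71, Add(-31, Mul(2, -71)))), -1) = Pow(Add(-5900, Mul(2, -71, Add(-31, -142))), -1) = Pow(Add(-5900, Mul(2, -71, -173)), -1) = Pow(Add(-5900, 24566), -1) = Pow(18666, -1) = Rational(1, 18666)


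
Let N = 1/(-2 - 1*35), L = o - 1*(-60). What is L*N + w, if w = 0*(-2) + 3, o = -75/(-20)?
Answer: 189/148 ≈ 1.2770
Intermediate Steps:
o = 15/4 (o = -75*(-1/20) = 15/4 ≈ 3.7500)
L = 255/4 (L = 15/4 - 1*(-60) = 15/4 + 60 = 255/4 ≈ 63.750)
N = -1/37 (N = 1/(-2 - 35) = 1/(-37) = -1/37 ≈ -0.027027)
w = 3 (w = 0 + 3 = 3)
L*N + w = (255/4)*(-1/37) + 3 = -255/148 + 3 = 189/148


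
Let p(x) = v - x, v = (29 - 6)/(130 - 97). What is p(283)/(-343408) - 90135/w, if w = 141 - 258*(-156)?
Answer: -85089614893/38142240708 ≈ -2.2309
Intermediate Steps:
v = 23/33 ≈ 0.69697
w = 40389 (w = 141 + 40248 = 40389)
p(x) = 23/33 - x
p(283)/(-343408) - 90135/w = (23/33 - 1*283)/(-343408) - 90135/40389 = (23/33 - 283)*(-1/343408) - 90135*1/40389 = -9316/33*(-1/343408) - 30045/13463 = 2329/2833116 - 30045/13463 = -85089614893/38142240708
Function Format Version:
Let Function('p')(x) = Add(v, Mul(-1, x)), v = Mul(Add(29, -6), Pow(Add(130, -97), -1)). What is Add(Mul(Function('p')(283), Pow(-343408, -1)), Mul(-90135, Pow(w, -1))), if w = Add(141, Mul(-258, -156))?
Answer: Rational(-85089614893, 38142240708) ≈ -2.2309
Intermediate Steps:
v = Rational(23, 33) (v = Mul(23, Pow(33, -1)) = Mul(23, Rational(1, 33)) = Rational(23, 33) ≈ 0.69697)
w = 40389 (w = Add(141, 40248) = 40389)
Function('p')(x) = Add(Rational(23, 33), Mul(-1, x))
Add(Mul(Function('p')(283), Pow(-343408, -1)), Mul(-90135, Pow(w, -1))) = Add(Mul(Add(Rational(23, 33), Mul(-1, 283)), Pow(-343408, -1)), Mul(-90135, Pow(40389, -1))) = Add(Mul(Add(Rational(23, 33), -283), Rational(-1, 343408)), Mul(-90135, Rational(1, 40389))) = Add(Mul(Rational(-9316, 33), Rational(-1, 343408)), Rational(-30045, 13463)) = Add(Rational(2329, 2833116), Rational(-30045, 13463)) = Rational(-85089614893, 38142240708)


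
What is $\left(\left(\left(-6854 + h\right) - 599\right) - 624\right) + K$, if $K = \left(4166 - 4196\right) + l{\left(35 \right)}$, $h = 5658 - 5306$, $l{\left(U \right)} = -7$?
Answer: $-7762$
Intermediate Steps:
$h = 352$ ($h = 5658 - 5306 = 352$)
$K = -37$ ($K = \left(4166 - 4196\right) - 7 = -30 - 7 = -37$)
$\left(\left(\left(-6854 + h\right) - 599\right) - 624\right) + K = \left(\left(\left(-6854 + 352\right) - 599\right) - 624\right) - 37 = \left(\left(-6502 - 599\right) - 624\right) - 37 = \left(-7101 - 624\right) - 37 = -7725 - 37 = -7762$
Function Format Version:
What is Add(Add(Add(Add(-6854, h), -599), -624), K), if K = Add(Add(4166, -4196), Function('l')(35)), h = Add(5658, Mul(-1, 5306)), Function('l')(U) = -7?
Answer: -7762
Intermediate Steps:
h = 352 (h = Add(5658, -5306) = 352)
K = -37 (K = Add(Add(4166, -4196), -7) = Add(-30, -7) = -37)
Add(Add(Add(Add(-6854, h), -599), -624), K) = Add(Add(Add(Add(-6854, 352), -599), -624), -37) = Add(Add(Add(-6502, -599), -624), -37) = Add(Add(-7101, -624), -37) = Add(-7725, -37) = -7762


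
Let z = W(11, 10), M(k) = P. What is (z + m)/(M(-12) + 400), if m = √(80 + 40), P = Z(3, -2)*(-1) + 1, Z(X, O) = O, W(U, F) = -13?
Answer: -1/31 + 2*√30/403 ≈ -0.0050758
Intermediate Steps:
P = 3 (P = -2*(-1) + 1 = 2 + 1 = 3)
m = 2*√30 (m = √120 = 2*√30 ≈ 10.954)
M(k) = 3
z = -13
(z + m)/(M(-12) + 400) = (-13 + 2*√30)/(3 + 400) = (-13 + 2*√30)/403 = (-13 + 2*√30)*(1/403) = -1/31 + 2*√30/403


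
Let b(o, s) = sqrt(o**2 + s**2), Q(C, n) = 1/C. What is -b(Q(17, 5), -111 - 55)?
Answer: -sqrt(7963685)/17 ≈ -166.00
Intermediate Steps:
-b(Q(17, 5), -111 - 55) = -sqrt((1/17)**2 + (-111 - 55)**2) = -sqrt((1/17)**2 + (-166)**2) = -sqrt(1/289 + 27556) = -sqrt(7963685/289) = -sqrt(7963685)/17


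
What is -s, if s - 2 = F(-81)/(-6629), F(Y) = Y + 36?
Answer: -13303/6629 ≈ -2.0068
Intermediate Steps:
F(Y) = 36 + Y
s = 13303/6629 (s = 2 + (36 - 81)/(-6629) = 2 - 45*(-1/6629) = 2 + 45/6629 = 13303/6629 ≈ 2.0068)
-s = -1*13303/6629 = -13303/6629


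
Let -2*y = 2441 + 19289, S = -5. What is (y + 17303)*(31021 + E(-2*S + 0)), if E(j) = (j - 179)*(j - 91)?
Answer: 287842980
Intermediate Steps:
E(j) = (-179 + j)*(-91 + j)
y = -10865 (y = -(2441 + 19289)/2 = -½*21730 = -10865)
(y + 17303)*(31021 + E(-2*S + 0)) = (-10865 + 17303)*(31021 + (16289 + (-2*(-5) + 0)² - 270*(-2*(-5) + 0))) = 6438*(31021 + (16289 + (10 + 0)² - 270*(10 + 0))) = 6438*(31021 + (16289 + 10² - 270*10)) = 6438*(31021 + (16289 + 100 - 2700)) = 6438*(31021 + 13689) = 6438*44710 = 287842980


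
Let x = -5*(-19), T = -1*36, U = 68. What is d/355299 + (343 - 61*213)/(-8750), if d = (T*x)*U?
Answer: 2342507/2960825 ≈ 0.79117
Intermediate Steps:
T = -36
x = 95
d = -232560 (d = -36*95*68 = -3420*68 = -232560)
d/355299 + (343 - 61*213)/(-8750) = -232560/355299 + (343 - 61*213)/(-8750) = -232560*1/355299 + (343 - 12993)*(-1/8750) = -77520/118433 - 12650*(-1/8750) = -77520/118433 + 253/175 = 2342507/2960825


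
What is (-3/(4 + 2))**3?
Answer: -1/8 ≈ -0.12500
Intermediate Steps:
(-3/(4 + 2))**3 = (-3/6)**3 = (-3*1/6)**3 = (-1/2)**3 = -1/8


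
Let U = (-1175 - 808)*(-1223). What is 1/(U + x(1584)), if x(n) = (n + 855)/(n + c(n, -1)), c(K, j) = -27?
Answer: 173/419561428 ≈ 4.1234e-7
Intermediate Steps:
U = 2425209 (U = -1983*(-1223) = 2425209)
x(n) = (855 + n)/(-27 + n) (x(n) = (n + 855)/(n - 27) = (855 + n)/(-27 + n))
1/(U + x(1584)) = 1/(2425209 + (855 + 1584)/(-27 + 1584)) = 1/(2425209 + 2439/1557) = 1/(2425209 + (1/1557)*2439) = 1/(2425209 + 271/173) = 1/(419561428/173) = 173/419561428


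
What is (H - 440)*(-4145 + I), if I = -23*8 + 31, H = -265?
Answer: 3030090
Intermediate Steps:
I = -153 (I = -184 + 31 = -153)
(H - 440)*(-4145 + I) = (-265 - 440)*(-4145 - 153) = -705*(-4298) = 3030090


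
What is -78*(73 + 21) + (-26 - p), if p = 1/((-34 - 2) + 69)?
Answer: -242815/33 ≈ -7358.0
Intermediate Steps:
p = 1/33 (p = 1/(-36 + 69) = 1/33 ≈ 0.030303)
-78*(73 + 21) + (-26 - p) = -78*(73 + 21) + (-26 - 1*1/33) = -78*94 + (-26 - 1/33) = -7332 - 859/33 = -242815/33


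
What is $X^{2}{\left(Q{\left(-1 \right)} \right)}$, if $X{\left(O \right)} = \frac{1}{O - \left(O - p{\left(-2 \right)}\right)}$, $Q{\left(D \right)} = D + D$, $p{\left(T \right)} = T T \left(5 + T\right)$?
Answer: $\frac{1}{144} \approx 0.0069444$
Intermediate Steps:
$p{\left(T \right)} = T^{2} \left(5 + T\right)$
$Q{\left(D \right)} = 2 D$
$X{\left(O \right)} = \frac{1}{12}$ ($X{\left(O \right)} = \frac{1}{O - \left(O - \left(-2\right)^{2} \left(5 - 2\right)\right)} = \frac{1}{O - \left(-12 + O\right)} = \frac{1}{12}$)
$X^{2}{\left(Q{\left(-1 \right)} \right)} = \left(\frac{1}{12}\right)^{2} = \frac{1}{144}$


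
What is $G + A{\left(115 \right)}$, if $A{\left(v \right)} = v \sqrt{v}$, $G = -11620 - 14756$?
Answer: $-26376 + 115 \sqrt{115} \approx -25143.0$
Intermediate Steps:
$G = -26376$
$A{\left(v \right)} = v^{\frac{3}{2}}$
$G + A{\left(115 \right)} = -26376 + 115^{\frac{3}{2}} = -26376 + 115 \sqrt{115}$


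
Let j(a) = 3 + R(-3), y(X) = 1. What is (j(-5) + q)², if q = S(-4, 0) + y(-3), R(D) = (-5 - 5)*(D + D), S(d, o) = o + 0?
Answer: 4096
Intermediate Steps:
S(d, o) = o
R(D) = -20*D
q = 1 (q = 0 + 1 = 1)
j(a) = 63 (j(a) = 3 - 20*(-3) = 3 + 60 = 63)
(j(-5) + q)² = (63 + 1)² = 64² = 4096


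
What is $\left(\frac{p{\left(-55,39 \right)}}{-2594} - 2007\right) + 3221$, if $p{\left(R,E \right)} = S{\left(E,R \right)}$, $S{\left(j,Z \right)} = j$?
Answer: $\frac{3149077}{2594} \approx 1214.0$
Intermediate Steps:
$p{\left(R,E \right)} = E$
$\left(\frac{p{\left(-55,39 \right)}}{-2594} - 2007\right) + 3221 = \left(\frac{39}{-2594} - 2007\right) + 3221 = \left(39 \left(- \frac{1}{2594}\right) - 2007\right) + 3221 = \left(- \frac{39}{2594} - 2007\right) + 3221 = - \frac{5206197}{2594} + 3221 = \frac{3149077}{2594}$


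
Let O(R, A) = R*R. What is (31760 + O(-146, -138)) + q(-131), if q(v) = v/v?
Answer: 53077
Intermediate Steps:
q(v) = 1
O(R, A) = R²
(31760 + O(-146, -138)) + q(-131) = (31760 + (-146)²) + 1 = (31760 + 21316) + 1 = 53076 + 1 = 53077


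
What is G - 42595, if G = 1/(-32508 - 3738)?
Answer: -1543898371/36246 ≈ -42595.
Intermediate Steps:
G = -1/36246 (G = 1/(-36246) = -1/36246 ≈ -2.7589e-5)
G - 42595 = -1/36246 - 42595 = -1543898371/36246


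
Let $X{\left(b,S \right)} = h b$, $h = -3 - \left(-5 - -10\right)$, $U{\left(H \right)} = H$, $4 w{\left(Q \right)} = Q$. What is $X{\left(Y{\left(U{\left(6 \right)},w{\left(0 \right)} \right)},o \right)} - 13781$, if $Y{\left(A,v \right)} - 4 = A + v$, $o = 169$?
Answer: $-13861$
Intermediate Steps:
$w{\left(Q \right)} = \frac{Q}{4}$
$h = -8$ ($h = -3 - \left(-5 + 10\right) = -3 - 5 = -8$)
$Y{\left(A,v \right)} = 4 + A + v$ ($Y{\left(A,v \right)} = 4 + \left(A + v\right) = 4 + A + v$)
$X{\left(b,S \right)} = - 8 b$
$X{\left(Y{\left(U{\left(6 \right)},w{\left(0 \right)} \right)},o \right)} - 13781 = - 8 \left(4 + 6 + \frac{1}{4} \cdot 0\right) - 13781 = - 8 \left(4 + 6 + 0\right) - 13781 = \left(-8\right) 10 - 13781 = -80 - 13781 = -13861$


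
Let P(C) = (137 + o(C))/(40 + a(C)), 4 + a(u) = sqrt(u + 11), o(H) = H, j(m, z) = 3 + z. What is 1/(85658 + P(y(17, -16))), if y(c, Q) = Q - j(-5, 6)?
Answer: 28054003/2403136135374 + 14*I*sqrt(14)/1201568067687 ≈ 1.1674e-5 + 4.3596e-11*I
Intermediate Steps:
y(c, Q) = -9 + Q (y(c, Q) = Q - (3 + 6) = Q - 1*9 = Q - 9 = -9 + Q)
a(u) = -4 + sqrt(11 + u) (a(u) = -4 + sqrt(u + 11) = -4 + sqrt(11 + u))
P(C) = (137 + C)/(36 + sqrt(11 + C)) (P(C) = (137 + C)/(40 + (-4 + sqrt(11 + C))) = (137 + C)/(36 + sqrt(11 + C)))
1/(85658 + P(y(17, -16))) = 1/(85658 + (137 + (-9 - 16))/(36 + sqrt(11 + (-9 - 16)))) = 1/(85658 + (137 - 25)/(36 + sqrt(11 - 25))) = 1/(85658 + 112/(36 + sqrt(-14))) = 1/(85658 + 112/(36 + I*sqrt(14)))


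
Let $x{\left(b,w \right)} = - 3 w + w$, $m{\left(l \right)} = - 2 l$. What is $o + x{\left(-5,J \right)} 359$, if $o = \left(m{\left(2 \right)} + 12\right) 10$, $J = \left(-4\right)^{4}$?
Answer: $-183728$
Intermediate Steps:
$J = 256$
$x{\left(b,w \right)} = - 2 w$
$o = 80$ ($o = \left(\left(-2\right) 2 + 12\right) 10 = \left(-4 + 12\right) 10 = 8 \cdot 10 = 80$)
$o + x{\left(-5,J \right)} 359 = 80 + \left(-2\right) 256 \cdot 359 = 80 - 183808 = -183728$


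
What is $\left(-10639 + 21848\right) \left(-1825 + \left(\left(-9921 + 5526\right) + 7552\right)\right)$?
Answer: $14930388$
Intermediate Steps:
$\left(-10639 + 21848\right) \left(-1825 + \left(\left(-9921 + 5526\right) + 7552\right)\right) = 11209 \left(-1825 + \left(-4395 + 7552\right)\right) = 11209 \left(-1825 + 3157\right) = 11209 \cdot 1332 = 14930388$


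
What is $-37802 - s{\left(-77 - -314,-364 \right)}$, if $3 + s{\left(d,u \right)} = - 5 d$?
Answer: $-36614$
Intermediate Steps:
$s{\left(d,u \right)} = -3 - 5 d$
$-37802 - s{\left(-77 - -314,-364 \right)} = -37802 - \left(-3 - 5 \left(-77 - -314\right)\right) = -37802 - \left(-3 - 5 \left(-77 + 314\right)\right) = -37802 - \left(-3 - 1185\right) = -37802 - -1188 = -37802 + 1188 = -36614$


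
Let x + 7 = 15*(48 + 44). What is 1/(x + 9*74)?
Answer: 1/2039 ≈ 0.00049044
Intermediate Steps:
x = 1373 (x = -7 + 15*(48 + 44) = -7 + 15*92 = -7 + 1380 = 1373)
1/(x + 9*74) = 1/(1373 + 9*74) = 1/(1373 + 666) = 1/2039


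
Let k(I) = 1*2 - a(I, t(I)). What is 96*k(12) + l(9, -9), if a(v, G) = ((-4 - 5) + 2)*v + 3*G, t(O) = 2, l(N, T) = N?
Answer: 7689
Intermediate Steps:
a(v, G) = -7*v + 3*G (a(v, G) = (-9 + 2)*v + 3*G = -7*v + 3*G)
k(I) = -4 + 7*I (k(I) = 1*2 - (-7*I + 3*2) = 2 - (-7*I + 6) = 2 - (6 - 7*I) = 2 + (-6 + 7*I) = -4 + 7*I)
96*k(12) + l(9, -9) = 96*(-4 + 7*12) + 9 = 96*(-4 + 84) + 9 = 96*80 + 9 = 7680 + 9 = 7689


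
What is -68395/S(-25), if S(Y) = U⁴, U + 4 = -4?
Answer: -68395/4096 ≈ -16.698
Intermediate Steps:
U = -8 (U = -4 - 4 = -8)
S(Y) = 4096 (S(Y) = (-8)⁴ = 4096)
-68395/S(-25) = -68395/4096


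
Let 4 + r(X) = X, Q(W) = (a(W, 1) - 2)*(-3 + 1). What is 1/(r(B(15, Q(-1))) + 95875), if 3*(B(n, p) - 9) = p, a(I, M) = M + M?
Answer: 1/95880 ≈ 1.0430e-5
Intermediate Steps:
a(I, M) = 2*M
Q(W) = 0 (Q(W) = (2*1 - 2)*(-3 + 1) = (2 - 2)*(-2) = 0*(-2) = 0)
B(n, p) = 9 + p/3
r(X) = -4 + X
1/(r(B(15, Q(-1))) + 95875) = 1/((-4 + (9 + (⅓)*0)) + 95875) = 1/((-4 + (9 + 0)) + 95875) = 1/((-4 + 9) + 95875) = 1/(5 + 95875) = 1/95880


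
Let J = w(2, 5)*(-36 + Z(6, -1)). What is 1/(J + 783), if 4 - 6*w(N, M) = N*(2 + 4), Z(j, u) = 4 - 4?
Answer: 1/831 ≈ 0.0012034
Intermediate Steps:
Z(j, u) = 0
w(N, M) = ⅔ - N (w(N, M) = ⅔ - N*(2 + 4)/6 = ⅔ - N*6/6 = ⅔ - N)
J = 48 (J = (⅔ - 1*2)*(-36 + 0) = (⅔ - 2)*(-36) = -4/3*(-36) = 48)
1/(J + 783) = 1/(48 + 783) = 1/831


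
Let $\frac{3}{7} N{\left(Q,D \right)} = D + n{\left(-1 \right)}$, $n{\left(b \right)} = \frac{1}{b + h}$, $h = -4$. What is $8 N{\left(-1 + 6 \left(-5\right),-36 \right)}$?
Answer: $- \frac{10136}{15} \approx -675.73$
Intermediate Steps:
$n{\left(b \right)} = \frac{1}{-4 + b}$ ($n{\left(b \right)} = \frac{1}{b - 4} = \frac{1}{-4 + b}$)
$N{\left(Q,D \right)} = - \frac{7}{15} + \frac{7 D}{3}$ ($N{\left(Q,D \right)} = \frac{7 \left(D + \frac{1}{-4 - 1}\right)}{3} = \frac{7 \left(D + \frac{1}{-5}\right)}{3} = \frac{7 \left(D - \frac{1}{5}\right)}{3} = \frac{7 \left(- \frac{1}{5} + D\right)}{3} = - \frac{7}{15} + \frac{7 D}{3}$)
$8 N{\left(-1 + 6 \left(-5\right),-36 \right)} = 8 \left(- \frac{7}{15} + \frac{7}{3} \left(-36\right)\right) = 8 \left(- \frac{7}{15} - 84\right) = 8 \left(- \frac{1267}{15}\right) = - \frac{10136}{15}$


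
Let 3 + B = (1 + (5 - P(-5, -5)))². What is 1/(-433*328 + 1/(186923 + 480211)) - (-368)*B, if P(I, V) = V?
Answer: 4114382278205026/94749039215 ≈ 43424.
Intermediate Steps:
B = 118 (B = -3 + (1 + (5 - 1*(-5)))² = -3 + (1 + (5 + 5))² = -3 + (1 + 10)² = -3 + 11² = -3 + 121 = 118)
1/(-433*328 + 1/(186923 + 480211)) - (-368)*B = 1/(-433*328 + 1/(186923 + 480211)) - (-368)*118 = 1/(-1*142024 + 1/667134) - 1*(-43424) = 1/(-142024 + 1/667134) + 43424 = 1/(-94749039215/667134) + 43424 = -667134/94749039215 + 43424 = 4114382278205026/94749039215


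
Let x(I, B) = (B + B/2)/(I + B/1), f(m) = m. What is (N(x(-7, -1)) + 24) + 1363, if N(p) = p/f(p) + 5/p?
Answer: 4244/3 ≈ 1414.7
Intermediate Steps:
x(I, B) = 3*B/(2*(B + I)) (x(I, B) = (B + B*(½))/(I + B*1) = (B + B/2)/(I + B) = (3*B/2)/(B + I) = 3*B/(2*(B + I)))
N(p) = 1 + 5/p (N(p) = p/p + 5/p = 1 + 5/p)
(N(x(-7, -1)) + 24) + 1363 = ((5 + (3/2)*(-1)/(-1 - 7))/(((3/2)*(-1)/(-1 - 7))) + 24) + 1363 = ((5 + (3/2)*(-1)/(-8))/(((3/2)*(-1)/(-8))) + 24) + 1363 = ((5 + (3/2)*(-1)*(-⅛))/(((3/2)*(-1)*(-⅛))) + 24) + 1363 = ((5 + 3/16)/(3/16) + 24) + 1363 = ((16/3)*(83/16) + 24) + 1363 = (83/3 + 24) + 1363 = 155/3 + 1363 = 4244/3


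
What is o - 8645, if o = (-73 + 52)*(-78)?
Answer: -7007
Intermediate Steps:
o = 1638 (o = -21*(-78) = 1638)
o - 8645 = 1638 - 8645 = -7007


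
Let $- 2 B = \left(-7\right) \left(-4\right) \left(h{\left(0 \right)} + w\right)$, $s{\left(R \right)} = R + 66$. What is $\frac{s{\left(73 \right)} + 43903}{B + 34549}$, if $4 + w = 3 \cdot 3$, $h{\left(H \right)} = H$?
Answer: $\frac{44042}{34479} \approx 1.2774$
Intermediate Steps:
$w = 5$ ($w = -4 + 3 \cdot 3 = -4 + 9 = 5$)
$s{\left(R \right)} = 66 + R$
$B = -70$ ($B = - \frac{\left(-7\right) \left(-4\right) \left(0 + 5\right)}{2} = - \frac{28 \cdot 5}{2} = \left(- \frac{1}{2}\right) 140 = -70$)
$\frac{s{\left(73 \right)} + 43903}{B + 34549} = \frac{\left(66 + 73\right) + 43903}{-70 + 34549} = \frac{139 + 43903}{34479} = 44042 \cdot \frac{1}{34479} = \frac{44042}{34479}$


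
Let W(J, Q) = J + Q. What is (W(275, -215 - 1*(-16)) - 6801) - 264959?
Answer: -271684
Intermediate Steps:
(W(275, -215 - 1*(-16)) - 6801) - 264959 = ((275 + (-215 - 1*(-16))) - 6801) - 264959 = ((275 + (-215 + 16)) - 6801) - 264959 = ((275 - 199) - 6801) - 264959 = (76 - 6801) - 264959 = -6725 - 264959 = -271684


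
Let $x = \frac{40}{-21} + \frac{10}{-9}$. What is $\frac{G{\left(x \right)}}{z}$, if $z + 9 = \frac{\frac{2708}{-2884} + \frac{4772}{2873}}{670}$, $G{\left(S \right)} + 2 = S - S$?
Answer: $\frac{2775720220}{12489245399} \approx 0.22225$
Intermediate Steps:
$x = - \frac{190}{63}$ ($x = 40 \left(- \frac{1}{21}\right) + 10 \left(- \frac{1}{9}\right) = - \frac{40}{21} - \frac{10}{9} = - \frac{190}{63} \approx -3.0159$)
$G{\left(S \right)} = -2$ ($G{\left(S \right)} = -2 + \left(S - S\right) = -2 + 0 = -2$)
$z = - \frac{12489245399}{1387860110}$ ($z = -9 + \frac{\frac{2708}{-2884} + \frac{4772}{2873}}{670} = -9 + \left(2708 \left(- \frac{1}{2884}\right) + 4772 \cdot \frac{1}{2873}\right) \frac{1}{670} = -9 + \left(- \frac{677}{721} + \frac{4772}{2873}\right) \frac{1}{670} = -9 + \frac{1495591}{2071433} \cdot \frac{1}{670} = -9 + \frac{1495591}{1387860110} = - \frac{12489245399}{1387860110} \approx -8.9989$)
$\frac{G{\left(x \right)}}{z} = - \frac{2}{- \frac{12489245399}{1387860110}} = \left(-2\right) \left(- \frac{1387860110}{12489245399}\right) = \frac{2775720220}{12489245399}$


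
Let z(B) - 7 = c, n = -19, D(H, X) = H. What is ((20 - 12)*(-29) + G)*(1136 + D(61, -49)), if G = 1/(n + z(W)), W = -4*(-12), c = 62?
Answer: -13884003/50 ≈ -2.7768e+5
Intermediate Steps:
W = 48
z(B) = 69 (z(B) = 7 + 62 = 69)
G = 1/50 (G = 1/(-19 + 69) = 1/50 ≈ 0.020000)
((20 - 12)*(-29) + G)*(1136 + D(61, -49)) = ((20 - 12)*(-29) + 1/50)*(1136 + 61) = (8*(-29) + 1/50)*1197 = (-232 + 1/50)*1197 = -11599/50*1197 = -13884003/50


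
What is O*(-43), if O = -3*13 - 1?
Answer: 1720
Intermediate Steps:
O = -40 (O = -39 - 1 = -40)
O*(-43) = -40*(-43) = 1720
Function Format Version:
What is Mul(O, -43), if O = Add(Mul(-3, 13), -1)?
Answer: 1720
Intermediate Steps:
O = -40 (O = Add(-39, -1) = -40)
Mul(O, -43) = Mul(-40, -43) = 1720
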